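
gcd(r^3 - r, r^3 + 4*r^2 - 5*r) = r^2 - r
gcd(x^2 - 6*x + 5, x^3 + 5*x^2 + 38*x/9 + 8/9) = 1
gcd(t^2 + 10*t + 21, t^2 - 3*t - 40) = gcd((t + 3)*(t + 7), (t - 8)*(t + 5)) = 1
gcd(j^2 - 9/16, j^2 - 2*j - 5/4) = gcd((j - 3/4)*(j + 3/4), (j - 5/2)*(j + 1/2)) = 1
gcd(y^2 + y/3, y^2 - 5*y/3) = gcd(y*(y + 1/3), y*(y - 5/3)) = y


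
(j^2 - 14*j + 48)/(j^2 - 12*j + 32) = (j - 6)/(j - 4)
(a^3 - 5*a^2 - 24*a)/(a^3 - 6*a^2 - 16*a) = (a + 3)/(a + 2)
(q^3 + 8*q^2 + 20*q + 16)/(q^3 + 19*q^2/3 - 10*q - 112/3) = 3*(q^2 + 6*q + 8)/(3*q^2 + 13*q - 56)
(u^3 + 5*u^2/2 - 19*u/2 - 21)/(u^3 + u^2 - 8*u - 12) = (u + 7/2)/(u + 2)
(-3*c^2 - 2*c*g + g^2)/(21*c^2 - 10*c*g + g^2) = (-c - g)/(7*c - g)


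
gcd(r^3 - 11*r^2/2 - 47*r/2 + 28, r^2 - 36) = 1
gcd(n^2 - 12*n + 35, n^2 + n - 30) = n - 5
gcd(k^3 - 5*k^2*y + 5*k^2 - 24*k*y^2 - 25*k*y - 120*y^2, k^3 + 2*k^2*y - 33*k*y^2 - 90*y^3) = k + 3*y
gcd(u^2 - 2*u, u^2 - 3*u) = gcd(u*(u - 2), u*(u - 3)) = u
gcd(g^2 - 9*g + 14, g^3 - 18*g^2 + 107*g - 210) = g - 7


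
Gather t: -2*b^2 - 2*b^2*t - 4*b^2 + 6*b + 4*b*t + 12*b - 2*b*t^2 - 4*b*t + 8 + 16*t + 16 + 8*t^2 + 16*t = -6*b^2 + 18*b + t^2*(8 - 2*b) + t*(32 - 2*b^2) + 24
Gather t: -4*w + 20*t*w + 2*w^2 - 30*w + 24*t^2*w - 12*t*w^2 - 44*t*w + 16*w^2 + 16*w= 24*t^2*w + t*(-12*w^2 - 24*w) + 18*w^2 - 18*w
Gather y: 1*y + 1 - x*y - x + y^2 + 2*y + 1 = -x + y^2 + y*(3 - x) + 2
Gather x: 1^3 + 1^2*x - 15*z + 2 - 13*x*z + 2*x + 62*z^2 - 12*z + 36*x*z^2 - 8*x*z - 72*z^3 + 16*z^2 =x*(36*z^2 - 21*z + 3) - 72*z^3 + 78*z^2 - 27*z + 3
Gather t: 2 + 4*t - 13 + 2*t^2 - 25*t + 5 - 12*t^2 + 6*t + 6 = -10*t^2 - 15*t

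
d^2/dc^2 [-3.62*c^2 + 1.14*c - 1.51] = -7.24000000000000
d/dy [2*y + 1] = 2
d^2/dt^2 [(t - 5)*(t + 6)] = 2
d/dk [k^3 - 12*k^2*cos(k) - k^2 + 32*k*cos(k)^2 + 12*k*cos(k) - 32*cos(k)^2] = 12*k^2*sin(k) + 3*k^2 - 12*k*sin(k) - 32*k*sin(2*k) - 24*k*cos(k) - 2*k + 32*sin(2*k) + 32*cos(k)^2 + 12*cos(k)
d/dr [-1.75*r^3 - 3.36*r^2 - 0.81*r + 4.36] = -5.25*r^2 - 6.72*r - 0.81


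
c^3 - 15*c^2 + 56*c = c*(c - 8)*(c - 7)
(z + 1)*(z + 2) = z^2 + 3*z + 2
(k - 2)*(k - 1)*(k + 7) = k^3 + 4*k^2 - 19*k + 14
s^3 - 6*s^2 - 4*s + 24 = (s - 6)*(s - 2)*(s + 2)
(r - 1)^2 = r^2 - 2*r + 1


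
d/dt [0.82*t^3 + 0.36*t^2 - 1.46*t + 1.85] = 2.46*t^2 + 0.72*t - 1.46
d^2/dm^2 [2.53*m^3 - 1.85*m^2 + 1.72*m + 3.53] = 15.18*m - 3.7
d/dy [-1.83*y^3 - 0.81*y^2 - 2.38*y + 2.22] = -5.49*y^2 - 1.62*y - 2.38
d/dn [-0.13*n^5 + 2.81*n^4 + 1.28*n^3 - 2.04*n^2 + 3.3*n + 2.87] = -0.65*n^4 + 11.24*n^3 + 3.84*n^2 - 4.08*n + 3.3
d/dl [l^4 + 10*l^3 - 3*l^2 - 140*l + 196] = 4*l^3 + 30*l^2 - 6*l - 140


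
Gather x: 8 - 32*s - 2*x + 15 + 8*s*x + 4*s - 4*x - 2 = -28*s + x*(8*s - 6) + 21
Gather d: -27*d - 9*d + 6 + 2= 8 - 36*d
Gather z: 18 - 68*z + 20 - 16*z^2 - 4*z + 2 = -16*z^2 - 72*z + 40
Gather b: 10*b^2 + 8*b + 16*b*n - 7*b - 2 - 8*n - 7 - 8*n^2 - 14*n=10*b^2 + b*(16*n + 1) - 8*n^2 - 22*n - 9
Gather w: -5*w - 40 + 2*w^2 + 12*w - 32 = 2*w^2 + 7*w - 72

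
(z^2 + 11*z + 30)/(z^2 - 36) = (z + 5)/(z - 6)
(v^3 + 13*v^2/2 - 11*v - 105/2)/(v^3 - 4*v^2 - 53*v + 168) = (v + 5/2)/(v - 8)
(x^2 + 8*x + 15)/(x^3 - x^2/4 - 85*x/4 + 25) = 4*(x + 3)/(4*x^2 - 21*x + 20)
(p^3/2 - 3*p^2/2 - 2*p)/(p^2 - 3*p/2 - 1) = p*(-p^2 + 3*p + 4)/(-2*p^2 + 3*p + 2)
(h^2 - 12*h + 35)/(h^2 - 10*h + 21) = (h - 5)/(h - 3)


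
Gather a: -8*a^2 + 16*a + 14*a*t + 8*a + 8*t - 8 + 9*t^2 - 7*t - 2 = -8*a^2 + a*(14*t + 24) + 9*t^2 + t - 10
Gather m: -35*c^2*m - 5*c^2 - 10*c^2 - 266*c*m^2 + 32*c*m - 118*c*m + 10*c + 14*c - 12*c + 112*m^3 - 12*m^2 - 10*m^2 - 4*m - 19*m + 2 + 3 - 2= -15*c^2 + 12*c + 112*m^3 + m^2*(-266*c - 22) + m*(-35*c^2 - 86*c - 23) + 3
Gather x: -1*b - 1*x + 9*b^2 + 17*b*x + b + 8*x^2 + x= 9*b^2 + 17*b*x + 8*x^2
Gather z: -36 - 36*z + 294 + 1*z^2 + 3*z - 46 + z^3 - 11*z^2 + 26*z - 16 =z^3 - 10*z^2 - 7*z + 196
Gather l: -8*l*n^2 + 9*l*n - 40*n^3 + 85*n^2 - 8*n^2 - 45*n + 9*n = l*(-8*n^2 + 9*n) - 40*n^3 + 77*n^2 - 36*n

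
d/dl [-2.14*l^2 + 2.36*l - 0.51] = 2.36 - 4.28*l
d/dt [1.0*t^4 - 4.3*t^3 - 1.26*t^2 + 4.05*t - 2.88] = 4.0*t^3 - 12.9*t^2 - 2.52*t + 4.05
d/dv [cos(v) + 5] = -sin(v)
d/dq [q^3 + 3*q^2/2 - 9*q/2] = 3*q^2 + 3*q - 9/2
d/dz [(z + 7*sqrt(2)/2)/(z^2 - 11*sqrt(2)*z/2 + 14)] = (-2*z^2 - 14*sqrt(2)*z + 105)/(2*z^4 - 22*sqrt(2)*z^3 + 177*z^2 - 308*sqrt(2)*z + 392)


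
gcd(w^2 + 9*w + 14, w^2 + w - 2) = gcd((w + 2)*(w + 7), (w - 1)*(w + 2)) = w + 2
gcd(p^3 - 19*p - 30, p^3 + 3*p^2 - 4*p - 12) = p^2 + 5*p + 6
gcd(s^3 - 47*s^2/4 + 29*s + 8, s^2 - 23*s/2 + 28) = s - 8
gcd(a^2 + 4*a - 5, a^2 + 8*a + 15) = a + 5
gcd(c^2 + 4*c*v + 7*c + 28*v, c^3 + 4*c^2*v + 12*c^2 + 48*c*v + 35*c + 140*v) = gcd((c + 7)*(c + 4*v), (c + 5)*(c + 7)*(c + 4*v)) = c^2 + 4*c*v + 7*c + 28*v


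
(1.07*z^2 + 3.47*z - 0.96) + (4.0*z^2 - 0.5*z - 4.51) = 5.07*z^2 + 2.97*z - 5.47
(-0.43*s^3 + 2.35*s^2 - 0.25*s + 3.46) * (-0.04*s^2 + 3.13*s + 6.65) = 0.0172*s^5 - 1.4399*s^4 + 4.506*s^3 + 14.7066*s^2 + 9.1673*s + 23.009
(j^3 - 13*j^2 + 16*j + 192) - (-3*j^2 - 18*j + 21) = j^3 - 10*j^2 + 34*j + 171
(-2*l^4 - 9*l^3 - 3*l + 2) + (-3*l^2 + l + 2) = -2*l^4 - 9*l^3 - 3*l^2 - 2*l + 4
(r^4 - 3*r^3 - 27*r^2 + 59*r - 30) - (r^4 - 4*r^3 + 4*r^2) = r^3 - 31*r^2 + 59*r - 30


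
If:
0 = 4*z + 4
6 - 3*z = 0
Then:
No Solution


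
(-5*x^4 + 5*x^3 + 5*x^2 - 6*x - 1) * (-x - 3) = 5*x^5 + 10*x^4 - 20*x^3 - 9*x^2 + 19*x + 3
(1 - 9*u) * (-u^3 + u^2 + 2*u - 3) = 9*u^4 - 10*u^3 - 17*u^2 + 29*u - 3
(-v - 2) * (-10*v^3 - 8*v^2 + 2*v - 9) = 10*v^4 + 28*v^3 + 14*v^2 + 5*v + 18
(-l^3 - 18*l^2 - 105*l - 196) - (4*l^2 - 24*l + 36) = -l^3 - 22*l^2 - 81*l - 232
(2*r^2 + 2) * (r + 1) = 2*r^3 + 2*r^2 + 2*r + 2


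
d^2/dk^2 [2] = 0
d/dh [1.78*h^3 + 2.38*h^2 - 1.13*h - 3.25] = 5.34*h^2 + 4.76*h - 1.13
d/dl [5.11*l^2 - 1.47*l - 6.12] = 10.22*l - 1.47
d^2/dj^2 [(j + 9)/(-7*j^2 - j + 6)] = 2*(-(j + 9)*(14*j + 1)^2 + (21*j + 64)*(7*j^2 + j - 6))/(7*j^2 + j - 6)^3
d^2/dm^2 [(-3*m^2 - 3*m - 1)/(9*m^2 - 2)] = 6*(-81*m^3 - 135*m^2 - 54*m - 10)/(729*m^6 - 486*m^4 + 108*m^2 - 8)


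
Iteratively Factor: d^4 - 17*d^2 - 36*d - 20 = (d + 1)*(d^3 - d^2 - 16*d - 20) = (d - 5)*(d + 1)*(d^2 + 4*d + 4) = (d - 5)*(d + 1)*(d + 2)*(d + 2)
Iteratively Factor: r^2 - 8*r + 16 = (r - 4)*(r - 4)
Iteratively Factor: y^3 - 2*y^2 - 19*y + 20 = (y - 1)*(y^2 - y - 20) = (y - 1)*(y + 4)*(y - 5)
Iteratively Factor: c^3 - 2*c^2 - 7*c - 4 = (c - 4)*(c^2 + 2*c + 1) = (c - 4)*(c + 1)*(c + 1)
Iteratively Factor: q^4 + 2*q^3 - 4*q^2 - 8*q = (q + 2)*(q^3 - 4*q) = q*(q + 2)*(q^2 - 4) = q*(q - 2)*(q + 2)*(q + 2)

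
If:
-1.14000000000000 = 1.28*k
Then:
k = -0.89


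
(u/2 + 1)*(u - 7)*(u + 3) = u^3/2 - u^2 - 29*u/2 - 21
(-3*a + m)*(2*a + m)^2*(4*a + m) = -48*a^4 - 44*a^3*m - 4*a^2*m^2 + 5*a*m^3 + m^4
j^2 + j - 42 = (j - 6)*(j + 7)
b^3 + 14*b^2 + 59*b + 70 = (b + 2)*(b + 5)*(b + 7)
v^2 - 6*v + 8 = (v - 4)*(v - 2)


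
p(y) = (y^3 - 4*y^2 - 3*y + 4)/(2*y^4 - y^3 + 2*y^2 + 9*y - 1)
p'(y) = (3*y^2 - 8*y - 3)/(2*y^4 - y^3 + 2*y^2 + 9*y - 1) + (-8*y^3 + 3*y^2 - 4*y - 9)*(y^3 - 4*y^2 - 3*y + 4)/(2*y^4 - y^3 + 2*y^2 + 9*y - 1)^2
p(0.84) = -0.09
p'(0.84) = -0.75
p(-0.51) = -0.91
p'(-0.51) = -1.35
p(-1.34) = 2.55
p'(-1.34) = -108.59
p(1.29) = -0.25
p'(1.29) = -0.10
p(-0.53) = -0.88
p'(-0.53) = -1.30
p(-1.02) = -0.38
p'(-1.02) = -1.18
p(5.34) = 0.02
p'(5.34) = 0.01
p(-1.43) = -1.87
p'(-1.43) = -22.84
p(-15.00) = -0.04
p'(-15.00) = 0.00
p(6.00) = 0.02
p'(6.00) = 0.01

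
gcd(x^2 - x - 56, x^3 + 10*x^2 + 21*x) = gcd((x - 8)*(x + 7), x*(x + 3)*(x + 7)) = x + 7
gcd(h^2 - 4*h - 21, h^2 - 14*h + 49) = h - 7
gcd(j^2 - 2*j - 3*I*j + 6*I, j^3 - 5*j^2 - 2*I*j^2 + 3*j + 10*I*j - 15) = j - 3*I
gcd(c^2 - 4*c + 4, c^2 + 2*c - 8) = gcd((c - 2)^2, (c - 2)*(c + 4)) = c - 2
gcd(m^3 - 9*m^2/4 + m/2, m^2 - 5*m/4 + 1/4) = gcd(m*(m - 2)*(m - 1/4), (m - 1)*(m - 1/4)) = m - 1/4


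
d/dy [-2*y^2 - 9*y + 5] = -4*y - 9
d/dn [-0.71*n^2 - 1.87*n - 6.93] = -1.42*n - 1.87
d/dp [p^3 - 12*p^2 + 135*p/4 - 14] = 3*p^2 - 24*p + 135/4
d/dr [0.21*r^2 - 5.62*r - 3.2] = 0.42*r - 5.62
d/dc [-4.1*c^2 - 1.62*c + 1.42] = -8.2*c - 1.62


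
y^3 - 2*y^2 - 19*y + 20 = (y - 5)*(y - 1)*(y + 4)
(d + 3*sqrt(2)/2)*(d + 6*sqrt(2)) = d^2 + 15*sqrt(2)*d/2 + 18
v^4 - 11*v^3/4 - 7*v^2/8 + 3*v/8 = v*(v - 3)*(v - 1/4)*(v + 1/2)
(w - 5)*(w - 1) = w^2 - 6*w + 5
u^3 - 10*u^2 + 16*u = u*(u - 8)*(u - 2)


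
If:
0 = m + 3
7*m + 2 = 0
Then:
No Solution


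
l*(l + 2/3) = l^2 + 2*l/3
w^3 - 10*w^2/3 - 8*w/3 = w*(w - 4)*(w + 2/3)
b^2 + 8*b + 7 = (b + 1)*(b + 7)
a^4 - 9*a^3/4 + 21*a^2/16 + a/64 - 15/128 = (a - 5/4)*(a - 3/4)*(a - 1/2)*(a + 1/4)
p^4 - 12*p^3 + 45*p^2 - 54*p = p*(p - 6)*(p - 3)^2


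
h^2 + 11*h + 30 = (h + 5)*(h + 6)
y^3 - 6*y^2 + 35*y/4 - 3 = (y - 4)*(y - 3/2)*(y - 1/2)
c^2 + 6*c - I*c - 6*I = (c + 6)*(c - I)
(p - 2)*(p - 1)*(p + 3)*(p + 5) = p^4 + 5*p^3 - 7*p^2 - 29*p + 30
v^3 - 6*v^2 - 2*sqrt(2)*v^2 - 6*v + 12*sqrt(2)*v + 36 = (v - 6)*(v - 3*sqrt(2))*(v + sqrt(2))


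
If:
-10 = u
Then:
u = -10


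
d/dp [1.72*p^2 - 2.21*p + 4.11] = 3.44*p - 2.21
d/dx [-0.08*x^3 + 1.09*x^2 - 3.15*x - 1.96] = -0.24*x^2 + 2.18*x - 3.15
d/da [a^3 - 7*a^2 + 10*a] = 3*a^2 - 14*a + 10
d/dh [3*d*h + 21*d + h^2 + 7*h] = 3*d + 2*h + 7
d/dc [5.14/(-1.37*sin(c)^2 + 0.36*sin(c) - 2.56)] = (14.0836*sin(c) - 1.8504)*cos(c)/(1.37*sin(c)^2 - 0.36*sin(c) + 2.56)^2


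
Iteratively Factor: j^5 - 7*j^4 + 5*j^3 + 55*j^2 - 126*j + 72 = (j - 3)*(j^4 - 4*j^3 - 7*j^2 + 34*j - 24) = (j - 3)*(j - 2)*(j^3 - 2*j^2 - 11*j + 12) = (j - 3)*(j - 2)*(j + 3)*(j^2 - 5*j + 4) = (j - 3)*(j - 2)*(j - 1)*(j + 3)*(j - 4)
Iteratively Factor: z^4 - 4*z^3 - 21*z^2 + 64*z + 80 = (z + 1)*(z^3 - 5*z^2 - 16*z + 80) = (z + 1)*(z + 4)*(z^2 - 9*z + 20) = (z - 4)*(z + 1)*(z + 4)*(z - 5)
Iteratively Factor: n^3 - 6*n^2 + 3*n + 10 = (n - 5)*(n^2 - n - 2) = (n - 5)*(n + 1)*(n - 2)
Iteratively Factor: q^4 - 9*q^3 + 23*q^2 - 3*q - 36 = (q - 3)*(q^3 - 6*q^2 + 5*q + 12) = (q - 4)*(q - 3)*(q^2 - 2*q - 3) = (q - 4)*(q - 3)*(q + 1)*(q - 3)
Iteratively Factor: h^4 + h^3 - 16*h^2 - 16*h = (h + 1)*(h^3 - 16*h) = h*(h + 1)*(h^2 - 16) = h*(h + 1)*(h + 4)*(h - 4)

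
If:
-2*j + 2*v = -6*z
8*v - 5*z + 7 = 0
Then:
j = 29*z/8 - 7/8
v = 5*z/8 - 7/8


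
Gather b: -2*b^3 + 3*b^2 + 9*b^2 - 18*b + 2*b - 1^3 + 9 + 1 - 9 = -2*b^3 + 12*b^2 - 16*b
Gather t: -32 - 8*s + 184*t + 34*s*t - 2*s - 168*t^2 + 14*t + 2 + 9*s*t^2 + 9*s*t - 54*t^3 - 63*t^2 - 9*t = -10*s - 54*t^3 + t^2*(9*s - 231) + t*(43*s + 189) - 30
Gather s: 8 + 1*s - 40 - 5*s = -4*s - 32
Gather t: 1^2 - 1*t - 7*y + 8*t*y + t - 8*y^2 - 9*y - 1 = 8*t*y - 8*y^2 - 16*y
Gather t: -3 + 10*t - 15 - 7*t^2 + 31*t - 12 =-7*t^2 + 41*t - 30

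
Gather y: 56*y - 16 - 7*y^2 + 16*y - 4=-7*y^2 + 72*y - 20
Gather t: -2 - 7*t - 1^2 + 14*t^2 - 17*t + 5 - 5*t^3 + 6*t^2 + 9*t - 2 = -5*t^3 + 20*t^2 - 15*t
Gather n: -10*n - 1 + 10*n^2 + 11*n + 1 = 10*n^2 + n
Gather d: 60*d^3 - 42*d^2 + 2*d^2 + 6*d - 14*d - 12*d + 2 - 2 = 60*d^3 - 40*d^2 - 20*d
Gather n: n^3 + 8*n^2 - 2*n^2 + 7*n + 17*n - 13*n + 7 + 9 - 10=n^3 + 6*n^2 + 11*n + 6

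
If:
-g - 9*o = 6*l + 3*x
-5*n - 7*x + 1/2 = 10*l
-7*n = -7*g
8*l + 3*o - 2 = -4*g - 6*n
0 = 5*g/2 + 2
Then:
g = -4/5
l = 2179/1560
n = -4/5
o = -229/585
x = -211/156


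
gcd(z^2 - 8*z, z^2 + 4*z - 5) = 1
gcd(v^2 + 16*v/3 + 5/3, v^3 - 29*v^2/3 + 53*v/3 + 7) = v + 1/3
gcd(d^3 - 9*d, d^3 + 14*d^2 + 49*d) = d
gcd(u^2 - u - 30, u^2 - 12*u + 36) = u - 6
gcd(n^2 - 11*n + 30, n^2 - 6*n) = n - 6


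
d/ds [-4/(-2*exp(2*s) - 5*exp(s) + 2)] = (-16*exp(s) - 20)*exp(s)/(2*exp(2*s) + 5*exp(s) - 2)^2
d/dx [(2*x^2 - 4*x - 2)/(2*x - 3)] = 4*(x^2 - 3*x + 4)/(4*x^2 - 12*x + 9)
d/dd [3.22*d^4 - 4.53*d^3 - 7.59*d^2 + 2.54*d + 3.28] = 12.88*d^3 - 13.59*d^2 - 15.18*d + 2.54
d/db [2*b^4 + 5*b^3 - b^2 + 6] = b*(8*b^2 + 15*b - 2)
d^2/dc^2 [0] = 0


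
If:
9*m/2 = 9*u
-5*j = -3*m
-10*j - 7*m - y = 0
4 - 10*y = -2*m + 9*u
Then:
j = -8/425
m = -8/255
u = -4/255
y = 104/255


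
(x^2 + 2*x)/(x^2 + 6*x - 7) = x*(x + 2)/(x^2 + 6*x - 7)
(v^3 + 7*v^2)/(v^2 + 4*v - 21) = v^2/(v - 3)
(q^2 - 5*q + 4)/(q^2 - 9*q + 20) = (q - 1)/(q - 5)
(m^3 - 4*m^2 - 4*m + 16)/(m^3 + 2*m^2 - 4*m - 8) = (m - 4)/(m + 2)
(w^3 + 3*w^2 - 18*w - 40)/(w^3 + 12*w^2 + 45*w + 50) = (w - 4)/(w + 5)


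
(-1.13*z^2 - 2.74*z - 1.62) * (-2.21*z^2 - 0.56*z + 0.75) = 2.4973*z^4 + 6.6882*z^3 + 4.2671*z^2 - 1.1478*z - 1.215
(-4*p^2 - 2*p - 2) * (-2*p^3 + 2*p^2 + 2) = 8*p^5 - 4*p^4 - 12*p^2 - 4*p - 4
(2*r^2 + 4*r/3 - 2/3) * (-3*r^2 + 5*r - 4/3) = -6*r^4 + 6*r^3 + 6*r^2 - 46*r/9 + 8/9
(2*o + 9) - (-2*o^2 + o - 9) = 2*o^2 + o + 18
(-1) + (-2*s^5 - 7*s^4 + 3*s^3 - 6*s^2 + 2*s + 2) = -2*s^5 - 7*s^4 + 3*s^3 - 6*s^2 + 2*s + 1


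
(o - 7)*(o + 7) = o^2 - 49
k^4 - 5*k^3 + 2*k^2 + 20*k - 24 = (k - 3)*(k - 2)^2*(k + 2)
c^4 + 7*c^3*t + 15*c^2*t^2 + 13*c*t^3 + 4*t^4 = (c + t)^3*(c + 4*t)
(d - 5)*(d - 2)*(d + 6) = d^3 - d^2 - 32*d + 60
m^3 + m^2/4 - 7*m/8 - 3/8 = (m - 1)*(m + 1/2)*(m + 3/4)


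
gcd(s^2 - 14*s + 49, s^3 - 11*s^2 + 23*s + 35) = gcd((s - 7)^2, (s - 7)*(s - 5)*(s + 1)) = s - 7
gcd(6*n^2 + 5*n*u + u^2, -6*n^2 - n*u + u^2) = 2*n + u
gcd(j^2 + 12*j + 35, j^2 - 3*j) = 1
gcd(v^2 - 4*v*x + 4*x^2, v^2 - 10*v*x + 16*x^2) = -v + 2*x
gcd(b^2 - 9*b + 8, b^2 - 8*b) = b - 8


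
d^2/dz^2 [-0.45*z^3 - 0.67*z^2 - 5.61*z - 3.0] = -2.7*z - 1.34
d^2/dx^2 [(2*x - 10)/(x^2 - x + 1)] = 4*(3*(2 - x)*(x^2 - x + 1) + (x - 5)*(2*x - 1)^2)/(x^2 - x + 1)^3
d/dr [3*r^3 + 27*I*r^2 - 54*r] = 9*r^2 + 54*I*r - 54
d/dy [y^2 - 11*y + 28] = 2*y - 11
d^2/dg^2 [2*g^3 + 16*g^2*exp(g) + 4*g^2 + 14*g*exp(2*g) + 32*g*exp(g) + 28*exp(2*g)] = 16*g^2*exp(g) + 56*g*exp(2*g) + 96*g*exp(g) + 12*g + 168*exp(2*g) + 96*exp(g) + 8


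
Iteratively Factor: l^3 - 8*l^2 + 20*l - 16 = (l - 2)*(l^2 - 6*l + 8) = (l - 2)^2*(l - 4)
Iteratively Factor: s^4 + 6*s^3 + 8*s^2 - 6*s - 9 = (s - 1)*(s^3 + 7*s^2 + 15*s + 9) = (s - 1)*(s + 1)*(s^2 + 6*s + 9) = (s - 1)*(s + 1)*(s + 3)*(s + 3)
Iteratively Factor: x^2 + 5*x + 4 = (x + 1)*(x + 4)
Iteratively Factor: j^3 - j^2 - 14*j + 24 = (j - 3)*(j^2 + 2*j - 8) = (j - 3)*(j - 2)*(j + 4)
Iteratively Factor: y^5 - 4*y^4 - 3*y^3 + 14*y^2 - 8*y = (y)*(y^4 - 4*y^3 - 3*y^2 + 14*y - 8) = y*(y + 2)*(y^3 - 6*y^2 + 9*y - 4) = y*(y - 1)*(y + 2)*(y^2 - 5*y + 4) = y*(y - 4)*(y - 1)*(y + 2)*(y - 1)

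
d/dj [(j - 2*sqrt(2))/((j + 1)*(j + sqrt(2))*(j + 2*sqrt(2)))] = ((-j + 2*sqrt(2))*(j + 1)*(j + sqrt(2)) + (-j + 2*sqrt(2))*(j + 1)*(j + 2*sqrt(2)) + (-j + 2*sqrt(2))*(j + sqrt(2))*(j + 2*sqrt(2)) + (j + 1)*(j + sqrt(2))*(j + 2*sqrt(2)))/((j + 1)^2*(j + sqrt(2))^2*(j + 2*sqrt(2))^2)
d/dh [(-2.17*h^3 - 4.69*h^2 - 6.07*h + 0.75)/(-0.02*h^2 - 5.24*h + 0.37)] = (0.0434*h^4 + 22.7416*h^3 + 22.0455*h^2 - 3.4406*h + 1.6841)/(0.0004*h^4 + 0.2096*h^3 + 27.4428*h^2 - 3.8776*h + 0.1369)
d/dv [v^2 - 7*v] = 2*v - 7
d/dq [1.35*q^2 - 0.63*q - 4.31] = 2.7*q - 0.63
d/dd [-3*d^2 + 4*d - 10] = 4 - 6*d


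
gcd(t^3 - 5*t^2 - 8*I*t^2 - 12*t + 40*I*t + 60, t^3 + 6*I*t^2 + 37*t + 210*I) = t - 6*I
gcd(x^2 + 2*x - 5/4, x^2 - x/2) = x - 1/2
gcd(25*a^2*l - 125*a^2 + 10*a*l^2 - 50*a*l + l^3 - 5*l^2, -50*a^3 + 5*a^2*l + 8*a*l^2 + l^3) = 25*a^2 + 10*a*l + l^2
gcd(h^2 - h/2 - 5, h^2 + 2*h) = h + 2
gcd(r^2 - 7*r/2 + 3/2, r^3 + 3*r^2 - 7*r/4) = r - 1/2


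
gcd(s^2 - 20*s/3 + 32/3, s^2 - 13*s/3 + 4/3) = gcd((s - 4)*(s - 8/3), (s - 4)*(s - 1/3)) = s - 4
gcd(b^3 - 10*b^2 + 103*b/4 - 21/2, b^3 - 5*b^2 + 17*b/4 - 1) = b - 1/2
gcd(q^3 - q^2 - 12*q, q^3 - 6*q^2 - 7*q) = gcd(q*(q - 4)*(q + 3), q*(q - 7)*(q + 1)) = q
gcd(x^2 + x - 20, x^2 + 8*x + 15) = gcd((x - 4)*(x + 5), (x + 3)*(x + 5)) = x + 5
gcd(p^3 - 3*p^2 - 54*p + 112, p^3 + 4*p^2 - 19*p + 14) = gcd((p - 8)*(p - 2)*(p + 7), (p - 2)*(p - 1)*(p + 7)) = p^2 + 5*p - 14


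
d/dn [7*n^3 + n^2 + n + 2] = 21*n^2 + 2*n + 1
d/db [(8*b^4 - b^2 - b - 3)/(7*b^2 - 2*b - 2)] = (112*b^5 - 48*b^4 - 64*b^3 + 9*b^2 + 46*b - 4)/(49*b^4 - 28*b^3 - 24*b^2 + 8*b + 4)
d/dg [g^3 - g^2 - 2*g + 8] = 3*g^2 - 2*g - 2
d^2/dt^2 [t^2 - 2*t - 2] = 2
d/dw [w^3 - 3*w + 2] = 3*w^2 - 3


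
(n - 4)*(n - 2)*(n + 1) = n^3 - 5*n^2 + 2*n + 8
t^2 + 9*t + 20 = (t + 4)*(t + 5)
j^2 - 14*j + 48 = (j - 8)*(j - 6)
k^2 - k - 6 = (k - 3)*(k + 2)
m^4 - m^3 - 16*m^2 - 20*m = m*(m - 5)*(m + 2)^2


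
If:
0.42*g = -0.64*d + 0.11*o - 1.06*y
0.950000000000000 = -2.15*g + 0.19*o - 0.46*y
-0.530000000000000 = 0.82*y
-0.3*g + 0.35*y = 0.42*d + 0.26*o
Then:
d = 1.04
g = -0.48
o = -2.00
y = -0.65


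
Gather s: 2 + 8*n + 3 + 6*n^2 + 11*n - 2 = 6*n^2 + 19*n + 3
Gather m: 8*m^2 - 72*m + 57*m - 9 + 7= 8*m^2 - 15*m - 2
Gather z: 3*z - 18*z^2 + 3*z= -18*z^2 + 6*z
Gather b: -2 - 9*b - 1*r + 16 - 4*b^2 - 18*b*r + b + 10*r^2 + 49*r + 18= -4*b^2 + b*(-18*r - 8) + 10*r^2 + 48*r + 32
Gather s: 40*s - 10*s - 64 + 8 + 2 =30*s - 54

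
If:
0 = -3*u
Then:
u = 0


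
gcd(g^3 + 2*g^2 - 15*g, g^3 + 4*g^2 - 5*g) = g^2 + 5*g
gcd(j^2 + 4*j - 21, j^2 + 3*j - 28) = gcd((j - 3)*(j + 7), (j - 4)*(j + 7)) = j + 7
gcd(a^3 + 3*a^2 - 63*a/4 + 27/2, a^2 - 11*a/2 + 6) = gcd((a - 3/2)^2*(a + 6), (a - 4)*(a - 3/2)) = a - 3/2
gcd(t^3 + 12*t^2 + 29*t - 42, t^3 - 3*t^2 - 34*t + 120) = t + 6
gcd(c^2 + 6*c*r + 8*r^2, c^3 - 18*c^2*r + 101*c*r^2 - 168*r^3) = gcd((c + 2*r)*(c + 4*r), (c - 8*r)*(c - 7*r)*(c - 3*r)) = 1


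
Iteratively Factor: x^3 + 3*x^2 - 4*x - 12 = (x - 2)*(x^2 + 5*x + 6) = (x - 2)*(x + 3)*(x + 2)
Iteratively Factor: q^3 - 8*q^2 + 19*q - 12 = (q - 1)*(q^2 - 7*q + 12) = (q - 3)*(q - 1)*(q - 4)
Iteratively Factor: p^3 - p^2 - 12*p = (p - 4)*(p^2 + 3*p) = (p - 4)*(p + 3)*(p)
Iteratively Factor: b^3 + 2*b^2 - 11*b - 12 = (b + 1)*(b^2 + b - 12) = (b + 1)*(b + 4)*(b - 3)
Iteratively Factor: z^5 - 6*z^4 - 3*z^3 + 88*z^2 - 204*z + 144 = (z - 3)*(z^4 - 3*z^3 - 12*z^2 + 52*z - 48) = (z - 3)*(z - 2)*(z^3 - z^2 - 14*z + 24) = (z - 3)*(z - 2)^2*(z^2 + z - 12) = (z - 3)*(z - 2)^2*(z + 4)*(z - 3)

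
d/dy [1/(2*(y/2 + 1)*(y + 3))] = (-2*y - 5)/(y^4 + 10*y^3 + 37*y^2 + 60*y + 36)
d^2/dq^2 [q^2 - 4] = 2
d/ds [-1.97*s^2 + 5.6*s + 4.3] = 5.6 - 3.94*s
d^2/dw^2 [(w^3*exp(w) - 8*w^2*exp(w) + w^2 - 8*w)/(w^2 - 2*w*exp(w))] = (w^4*exp(w) + 2*w^3*exp(2*w) - 6*w^3*exp(w) - 28*w^2*exp(2*w) + 2*w^2*exp(w) + 68*w*exp(2*w) - 20*w*exp(w) + 8*exp(3*w) - 72*exp(2*w) + 68*exp(w) - 16)/(w^3 - 6*w^2*exp(w) + 12*w*exp(2*w) - 8*exp(3*w))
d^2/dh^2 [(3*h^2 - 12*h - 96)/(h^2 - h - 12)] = 6*(-3*h^3 - 60*h^2 - 48*h - 224)/(h^6 - 3*h^5 - 33*h^4 + 71*h^3 + 396*h^2 - 432*h - 1728)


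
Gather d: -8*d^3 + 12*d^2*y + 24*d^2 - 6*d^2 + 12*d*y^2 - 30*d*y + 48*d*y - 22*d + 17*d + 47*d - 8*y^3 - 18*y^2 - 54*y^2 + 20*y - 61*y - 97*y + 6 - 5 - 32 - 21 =-8*d^3 + d^2*(12*y + 18) + d*(12*y^2 + 18*y + 42) - 8*y^3 - 72*y^2 - 138*y - 52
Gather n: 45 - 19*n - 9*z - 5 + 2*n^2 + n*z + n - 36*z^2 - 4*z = 2*n^2 + n*(z - 18) - 36*z^2 - 13*z + 40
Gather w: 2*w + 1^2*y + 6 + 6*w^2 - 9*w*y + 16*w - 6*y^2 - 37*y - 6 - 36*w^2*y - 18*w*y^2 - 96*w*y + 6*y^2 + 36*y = w^2*(6 - 36*y) + w*(-18*y^2 - 105*y + 18)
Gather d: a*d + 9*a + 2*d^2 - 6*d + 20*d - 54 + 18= 9*a + 2*d^2 + d*(a + 14) - 36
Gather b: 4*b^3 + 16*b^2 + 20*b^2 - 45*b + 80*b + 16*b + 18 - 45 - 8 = 4*b^3 + 36*b^2 + 51*b - 35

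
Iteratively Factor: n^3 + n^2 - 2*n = (n + 2)*(n^2 - n) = (n - 1)*(n + 2)*(n)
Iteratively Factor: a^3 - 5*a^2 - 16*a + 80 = (a + 4)*(a^2 - 9*a + 20) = (a - 4)*(a + 4)*(a - 5)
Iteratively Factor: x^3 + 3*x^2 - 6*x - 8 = (x + 4)*(x^2 - x - 2) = (x - 2)*(x + 4)*(x + 1)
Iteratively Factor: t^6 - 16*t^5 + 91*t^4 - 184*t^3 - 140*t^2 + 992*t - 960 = (t - 4)*(t^5 - 12*t^4 + 43*t^3 - 12*t^2 - 188*t + 240) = (t - 4)^2*(t^4 - 8*t^3 + 11*t^2 + 32*t - 60) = (t - 5)*(t - 4)^2*(t^3 - 3*t^2 - 4*t + 12) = (t - 5)*(t - 4)^2*(t - 3)*(t^2 - 4) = (t - 5)*(t - 4)^2*(t - 3)*(t + 2)*(t - 2)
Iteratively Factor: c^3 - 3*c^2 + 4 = (c + 1)*(c^2 - 4*c + 4) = (c - 2)*(c + 1)*(c - 2)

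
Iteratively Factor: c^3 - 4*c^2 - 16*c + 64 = (c - 4)*(c^2 - 16) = (c - 4)*(c + 4)*(c - 4)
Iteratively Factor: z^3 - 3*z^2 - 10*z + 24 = (z - 4)*(z^2 + z - 6) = (z - 4)*(z + 3)*(z - 2)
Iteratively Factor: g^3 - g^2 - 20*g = (g)*(g^2 - g - 20) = g*(g - 5)*(g + 4)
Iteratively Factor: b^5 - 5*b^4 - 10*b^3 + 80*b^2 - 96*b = (b - 4)*(b^4 - b^3 - 14*b^2 + 24*b) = (b - 4)*(b - 3)*(b^3 + 2*b^2 - 8*b) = b*(b - 4)*(b - 3)*(b^2 + 2*b - 8) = b*(b - 4)*(b - 3)*(b - 2)*(b + 4)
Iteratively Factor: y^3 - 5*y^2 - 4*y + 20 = (y - 5)*(y^2 - 4) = (y - 5)*(y - 2)*(y + 2)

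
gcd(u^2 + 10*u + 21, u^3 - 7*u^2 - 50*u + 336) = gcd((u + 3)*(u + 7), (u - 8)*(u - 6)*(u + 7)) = u + 7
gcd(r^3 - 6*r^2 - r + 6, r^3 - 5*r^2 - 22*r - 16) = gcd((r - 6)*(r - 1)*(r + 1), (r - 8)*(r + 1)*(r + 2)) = r + 1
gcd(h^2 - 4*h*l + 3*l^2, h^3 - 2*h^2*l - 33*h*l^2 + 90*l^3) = h - 3*l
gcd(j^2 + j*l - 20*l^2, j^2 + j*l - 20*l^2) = j^2 + j*l - 20*l^2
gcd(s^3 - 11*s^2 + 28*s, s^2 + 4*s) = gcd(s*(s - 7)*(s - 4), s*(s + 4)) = s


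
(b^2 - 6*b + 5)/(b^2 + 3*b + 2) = (b^2 - 6*b + 5)/(b^2 + 3*b + 2)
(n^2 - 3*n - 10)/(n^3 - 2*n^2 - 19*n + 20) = (n + 2)/(n^2 + 3*n - 4)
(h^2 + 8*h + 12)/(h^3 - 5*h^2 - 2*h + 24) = (h + 6)/(h^2 - 7*h + 12)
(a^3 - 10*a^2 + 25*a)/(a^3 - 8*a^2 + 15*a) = (a - 5)/(a - 3)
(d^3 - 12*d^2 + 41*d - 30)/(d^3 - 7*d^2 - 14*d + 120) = (d - 1)/(d + 4)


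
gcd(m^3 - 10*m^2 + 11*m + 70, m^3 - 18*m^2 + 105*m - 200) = m - 5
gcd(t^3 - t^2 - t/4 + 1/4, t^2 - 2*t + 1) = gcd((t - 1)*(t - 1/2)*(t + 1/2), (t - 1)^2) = t - 1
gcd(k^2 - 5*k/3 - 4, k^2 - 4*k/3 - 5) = k - 3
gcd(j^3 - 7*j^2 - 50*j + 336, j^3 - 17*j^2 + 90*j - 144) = j^2 - 14*j + 48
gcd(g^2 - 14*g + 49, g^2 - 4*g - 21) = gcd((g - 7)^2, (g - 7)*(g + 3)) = g - 7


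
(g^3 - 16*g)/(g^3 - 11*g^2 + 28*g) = (g + 4)/(g - 7)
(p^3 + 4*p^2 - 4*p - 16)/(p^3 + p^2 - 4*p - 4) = (p + 4)/(p + 1)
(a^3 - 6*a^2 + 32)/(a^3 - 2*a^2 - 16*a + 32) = (a^2 - 2*a - 8)/(a^2 + 2*a - 8)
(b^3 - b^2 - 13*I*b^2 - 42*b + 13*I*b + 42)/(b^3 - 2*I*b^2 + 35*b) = (b^2 - b*(1 + 6*I) + 6*I)/(b*(b + 5*I))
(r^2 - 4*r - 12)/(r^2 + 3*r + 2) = (r - 6)/(r + 1)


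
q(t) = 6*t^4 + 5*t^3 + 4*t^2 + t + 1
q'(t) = 24*t^3 + 15*t^2 + 8*t + 1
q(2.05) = 168.90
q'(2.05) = 287.20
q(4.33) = 2595.37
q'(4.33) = 2265.26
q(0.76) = 8.27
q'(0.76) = 26.28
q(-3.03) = 401.34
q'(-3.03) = -553.16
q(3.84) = 1651.53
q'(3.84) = 1611.86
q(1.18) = 27.60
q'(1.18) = 70.76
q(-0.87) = 3.30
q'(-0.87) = -10.41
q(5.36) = 5843.57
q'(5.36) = 4170.60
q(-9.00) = 36037.00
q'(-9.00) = -16352.00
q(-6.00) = 6835.00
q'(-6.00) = -4691.00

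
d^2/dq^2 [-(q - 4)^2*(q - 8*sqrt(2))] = -6*q + 16 + 16*sqrt(2)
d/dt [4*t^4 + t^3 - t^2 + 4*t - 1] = 16*t^3 + 3*t^2 - 2*t + 4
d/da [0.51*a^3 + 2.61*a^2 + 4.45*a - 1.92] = 1.53*a^2 + 5.22*a + 4.45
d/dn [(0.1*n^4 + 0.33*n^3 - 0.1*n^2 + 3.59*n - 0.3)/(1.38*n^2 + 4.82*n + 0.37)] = (0.276*n^5 + 1.9014*n^4 + 3.3292*n^3 - 5.0699*n^2 + 0.753999999999998*n + 2.7743)/(1.9044*n^4 + 13.3032*n^3 + 24.2536*n^2 + 3.5668*n + 0.1369)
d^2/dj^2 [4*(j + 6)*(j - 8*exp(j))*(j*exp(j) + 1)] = 4*j^3*exp(j) - 128*j^2*exp(2*j) + 48*j^2*exp(j) - 1024*j*exp(2*j) + 88*j*exp(j) - 832*exp(2*j) - 208*exp(j) + 8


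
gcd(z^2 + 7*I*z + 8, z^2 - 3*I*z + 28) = 1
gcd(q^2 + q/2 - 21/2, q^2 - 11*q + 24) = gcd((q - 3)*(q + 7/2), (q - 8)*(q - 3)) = q - 3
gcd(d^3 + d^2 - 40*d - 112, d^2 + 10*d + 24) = d + 4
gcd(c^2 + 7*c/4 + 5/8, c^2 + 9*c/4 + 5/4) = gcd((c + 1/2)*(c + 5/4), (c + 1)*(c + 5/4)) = c + 5/4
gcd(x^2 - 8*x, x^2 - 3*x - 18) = 1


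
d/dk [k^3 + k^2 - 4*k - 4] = 3*k^2 + 2*k - 4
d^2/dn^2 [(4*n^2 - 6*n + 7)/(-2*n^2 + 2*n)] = (2*n^3 - 21*n^2 + 21*n - 7)/(n^3*(n^3 - 3*n^2 + 3*n - 1))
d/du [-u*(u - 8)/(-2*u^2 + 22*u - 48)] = -3/(2*u^2 - 12*u + 18)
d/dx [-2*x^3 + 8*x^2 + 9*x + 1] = -6*x^2 + 16*x + 9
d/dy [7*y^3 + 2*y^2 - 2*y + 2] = 21*y^2 + 4*y - 2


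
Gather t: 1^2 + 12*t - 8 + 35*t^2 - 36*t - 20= 35*t^2 - 24*t - 27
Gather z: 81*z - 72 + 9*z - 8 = 90*z - 80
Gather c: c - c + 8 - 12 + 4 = 0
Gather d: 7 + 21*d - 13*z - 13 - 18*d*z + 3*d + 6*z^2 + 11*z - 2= d*(24 - 18*z) + 6*z^2 - 2*z - 8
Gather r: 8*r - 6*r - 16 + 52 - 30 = 2*r + 6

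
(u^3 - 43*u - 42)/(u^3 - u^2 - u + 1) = (u^2 - u - 42)/(u^2 - 2*u + 1)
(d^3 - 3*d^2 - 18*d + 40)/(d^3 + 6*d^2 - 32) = (d - 5)/(d + 4)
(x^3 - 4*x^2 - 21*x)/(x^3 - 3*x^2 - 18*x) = (x - 7)/(x - 6)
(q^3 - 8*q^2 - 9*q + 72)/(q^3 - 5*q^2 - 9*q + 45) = (q - 8)/(q - 5)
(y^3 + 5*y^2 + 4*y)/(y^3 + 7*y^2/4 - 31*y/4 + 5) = 4*y*(y + 1)/(4*y^2 - 9*y + 5)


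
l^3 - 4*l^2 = l^2*(l - 4)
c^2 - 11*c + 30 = (c - 6)*(c - 5)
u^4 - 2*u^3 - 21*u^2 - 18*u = u*(u - 6)*(u + 1)*(u + 3)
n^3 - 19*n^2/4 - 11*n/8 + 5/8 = (n - 5)*(n - 1/4)*(n + 1/2)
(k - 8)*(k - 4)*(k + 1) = k^3 - 11*k^2 + 20*k + 32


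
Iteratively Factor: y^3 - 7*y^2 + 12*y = (y)*(y^2 - 7*y + 12) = y*(y - 3)*(y - 4)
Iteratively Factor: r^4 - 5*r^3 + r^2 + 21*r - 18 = (r - 3)*(r^3 - 2*r^2 - 5*r + 6) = (r - 3)*(r - 1)*(r^2 - r - 6) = (r - 3)^2*(r - 1)*(r + 2)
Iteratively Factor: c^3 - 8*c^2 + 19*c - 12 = (c - 4)*(c^2 - 4*c + 3) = (c - 4)*(c - 3)*(c - 1)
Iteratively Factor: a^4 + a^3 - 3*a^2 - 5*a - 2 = (a + 1)*(a^3 - 3*a - 2) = (a + 1)^2*(a^2 - a - 2) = (a - 2)*(a + 1)^2*(a + 1)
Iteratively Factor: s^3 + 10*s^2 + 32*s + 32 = (s + 4)*(s^2 + 6*s + 8) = (s + 4)^2*(s + 2)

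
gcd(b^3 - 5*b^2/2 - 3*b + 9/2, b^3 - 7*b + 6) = b - 1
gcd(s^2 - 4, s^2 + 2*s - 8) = s - 2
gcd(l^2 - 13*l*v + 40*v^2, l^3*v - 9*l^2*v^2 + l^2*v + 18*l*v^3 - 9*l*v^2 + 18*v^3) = 1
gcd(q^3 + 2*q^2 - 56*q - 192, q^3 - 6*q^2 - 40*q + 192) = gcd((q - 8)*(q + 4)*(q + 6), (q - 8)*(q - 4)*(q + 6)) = q^2 - 2*q - 48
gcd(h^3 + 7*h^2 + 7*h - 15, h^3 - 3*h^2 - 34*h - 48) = h + 3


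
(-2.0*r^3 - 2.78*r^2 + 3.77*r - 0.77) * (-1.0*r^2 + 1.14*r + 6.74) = 2.0*r^5 + 0.5*r^4 - 20.4192*r^3 - 13.6694*r^2 + 24.532*r - 5.1898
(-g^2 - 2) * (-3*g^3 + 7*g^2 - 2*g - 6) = 3*g^5 - 7*g^4 + 8*g^3 - 8*g^2 + 4*g + 12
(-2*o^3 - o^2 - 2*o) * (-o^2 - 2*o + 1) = 2*o^5 + 5*o^4 + 2*o^3 + 3*o^2 - 2*o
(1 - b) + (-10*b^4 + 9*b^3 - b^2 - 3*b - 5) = -10*b^4 + 9*b^3 - b^2 - 4*b - 4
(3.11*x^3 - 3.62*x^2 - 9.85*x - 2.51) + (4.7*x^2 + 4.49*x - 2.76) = 3.11*x^3 + 1.08*x^2 - 5.36*x - 5.27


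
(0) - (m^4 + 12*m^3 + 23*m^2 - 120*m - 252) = -m^4 - 12*m^3 - 23*m^2 + 120*m + 252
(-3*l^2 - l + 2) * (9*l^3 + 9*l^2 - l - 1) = -27*l^5 - 36*l^4 + 12*l^3 + 22*l^2 - l - 2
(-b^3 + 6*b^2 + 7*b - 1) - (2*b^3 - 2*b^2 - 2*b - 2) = -3*b^3 + 8*b^2 + 9*b + 1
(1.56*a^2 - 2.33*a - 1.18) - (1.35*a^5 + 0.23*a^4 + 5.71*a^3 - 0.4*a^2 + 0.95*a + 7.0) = -1.35*a^5 - 0.23*a^4 - 5.71*a^3 + 1.96*a^2 - 3.28*a - 8.18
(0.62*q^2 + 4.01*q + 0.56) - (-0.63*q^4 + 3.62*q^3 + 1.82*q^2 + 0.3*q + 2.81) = 0.63*q^4 - 3.62*q^3 - 1.2*q^2 + 3.71*q - 2.25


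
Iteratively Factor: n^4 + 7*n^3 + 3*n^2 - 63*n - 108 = (n + 3)*(n^3 + 4*n^2 - 9*n - 36) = (n - 3)*(n + 3)*(n^2 + 7*n + 12) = (n - 3)*(n + 3)*(n + 4)*(n + 3)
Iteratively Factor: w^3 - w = (w)*(w^2 - 1) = w*(w + 1)*(w - 1)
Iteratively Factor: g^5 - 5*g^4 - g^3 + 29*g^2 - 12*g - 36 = (g - 3)*(g^4 - 2*g^3 - 7*g^2 + 8*g + 12) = (g - 3)*(g + 1)*(g^3 - 3*g^2 - 4*g + 12) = (g - 3)^2*(g + 1)*(g^2 - 4) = (g - 3)^2*(g + 1)*(g + 2)*(g - 2)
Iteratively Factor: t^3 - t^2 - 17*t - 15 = (t + 3)*(t^2 - 4*t - 5) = (t - 5)*(t + 3)*(t + 1)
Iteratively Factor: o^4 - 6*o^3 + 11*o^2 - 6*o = (o - 3)*(o^3 - 3*o^2 + 2*o) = (o - 3)*(o - 1)*(o^2 - 2*o) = o*(o - 3)*(o - 1)*(o - 2)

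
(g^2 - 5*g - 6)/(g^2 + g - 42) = (g + 1)/(g + 7)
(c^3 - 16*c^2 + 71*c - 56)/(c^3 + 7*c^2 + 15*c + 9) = (c^3 - 16*c^2 + 71*c - 56)/(c^3 + 7*c^2 + 15*c + 9)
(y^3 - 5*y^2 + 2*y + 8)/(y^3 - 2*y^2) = 1 - 3/y - 4/y^2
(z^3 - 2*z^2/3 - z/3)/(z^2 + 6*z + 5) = z*(3*z^2 - 2*z - 1)/(3*(z^2 + 6*z + 5))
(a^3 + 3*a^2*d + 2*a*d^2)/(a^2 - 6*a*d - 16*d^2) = a*(a + d)/(a - 8*d)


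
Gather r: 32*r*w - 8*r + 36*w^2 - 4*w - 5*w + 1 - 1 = r*(32*w - 8) + 36*w^2 - 9*w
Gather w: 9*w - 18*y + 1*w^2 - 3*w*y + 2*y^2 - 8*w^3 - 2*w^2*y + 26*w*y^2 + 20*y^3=-8*w^3 + w^2*(1 - 2*y) + w*(26*y^2 - 3*y + 9) + 20*y^3 + 2*y^2 - 18*y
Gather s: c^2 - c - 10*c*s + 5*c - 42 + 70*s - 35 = c^2 + 4*c + s*(70 - 10*c) - 77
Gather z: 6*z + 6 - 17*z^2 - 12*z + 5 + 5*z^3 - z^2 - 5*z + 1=5*z^3 - 18*z^2 - 11*z + 12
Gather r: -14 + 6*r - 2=6*r - 16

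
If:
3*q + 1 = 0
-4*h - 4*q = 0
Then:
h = 1/3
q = -1/3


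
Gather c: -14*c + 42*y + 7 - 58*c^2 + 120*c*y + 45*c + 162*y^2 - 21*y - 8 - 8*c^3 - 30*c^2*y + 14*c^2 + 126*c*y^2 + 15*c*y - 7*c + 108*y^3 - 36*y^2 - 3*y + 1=-8*c^3 + c^2*(-30*y - 44) + c*(126*y^2 + 135*y + 24) + 108*y^3 + 126*y^2 + 18*y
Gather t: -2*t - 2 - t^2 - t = -t^2 - 3*t - 2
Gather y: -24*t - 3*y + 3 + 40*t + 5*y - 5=16*t + 2*y - 2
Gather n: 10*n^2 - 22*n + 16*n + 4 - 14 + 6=10*n^2 - 6*n - 4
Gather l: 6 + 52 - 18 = 40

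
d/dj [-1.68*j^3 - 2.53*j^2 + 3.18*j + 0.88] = -5.04*j^2 - 5.06*j + 3.18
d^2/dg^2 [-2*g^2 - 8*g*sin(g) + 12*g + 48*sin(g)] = 8*g*sin(g) - 48*sin(g) - 16*cos(g) - 4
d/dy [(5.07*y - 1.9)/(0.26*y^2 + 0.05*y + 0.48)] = (-1.3182*y^2 + 0.988*y + 2.5286)/(0.0676*y^4 + 0.026*y^3 + 0.2521*y^2 + 0.048*y + 0.2304)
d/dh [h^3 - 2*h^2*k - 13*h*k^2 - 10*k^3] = 3*h^2 - 4*h*k - 13*k^2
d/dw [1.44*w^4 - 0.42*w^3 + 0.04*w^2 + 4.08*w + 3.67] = 5.76*w^3 - 1.26*w^2 + 0.08*w + 4.08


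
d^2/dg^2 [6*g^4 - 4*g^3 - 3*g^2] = 72*g^2 - 24*g - 6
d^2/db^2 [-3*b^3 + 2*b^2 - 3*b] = 4 - 18*b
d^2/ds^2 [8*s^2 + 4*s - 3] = 16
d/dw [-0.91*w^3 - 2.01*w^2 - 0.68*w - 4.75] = -2.73*w^2 - 4.02*w - 0.68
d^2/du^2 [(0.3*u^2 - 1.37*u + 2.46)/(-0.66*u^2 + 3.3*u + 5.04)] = (-2.22044604925031e-16*u^4 - 0.113256000000002*u^3 - 12.416976*u^2 + 59.490288*u - 130.757328)/(0.287496*u^6 - 4.31244*u^5 + 14.975928*u^4 + 29.92572*u^3 - 114.361632*u^2 - 251.47584*u - 128.024064)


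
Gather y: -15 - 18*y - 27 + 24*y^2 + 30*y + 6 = 24*y^2 + 12*y - 36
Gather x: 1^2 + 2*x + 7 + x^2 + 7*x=x^2 + 9*x + 8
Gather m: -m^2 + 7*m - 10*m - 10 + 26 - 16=-m^2 - 3*m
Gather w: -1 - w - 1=-w - 2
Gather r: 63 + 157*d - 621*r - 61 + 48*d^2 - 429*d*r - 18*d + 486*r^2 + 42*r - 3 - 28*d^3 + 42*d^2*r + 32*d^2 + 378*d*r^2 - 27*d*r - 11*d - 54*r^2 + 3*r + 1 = -28*d^3 + 80*d^2 + 128*d + r^2*(378*d + 432) + r*(42*d^2 - 456*d - 576)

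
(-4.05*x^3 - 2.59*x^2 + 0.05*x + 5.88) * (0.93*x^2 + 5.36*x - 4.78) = -3.7665*x^5 - 24.1167*x^4 + 5.5231*x^3 + 18.1166*x^2 + 31.2778*x - 28.1064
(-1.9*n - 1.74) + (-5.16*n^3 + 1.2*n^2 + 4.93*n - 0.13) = -5.16*n^3 + 1.2*n^2 + 3.03*n - 1.87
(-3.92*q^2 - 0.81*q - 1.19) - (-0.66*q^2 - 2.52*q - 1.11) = -3.26*q^2 + 1.71*q - 0.0799999999999998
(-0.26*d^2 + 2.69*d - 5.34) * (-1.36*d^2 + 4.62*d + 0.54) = 0.3536*d^4 - 4.8596*d^3 + 19.5498*d^2 - 23.2182*d - 2.8836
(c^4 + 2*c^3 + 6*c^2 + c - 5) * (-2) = -2*c^4 - 4*c^3 - 12*c^2 - 2*c + 10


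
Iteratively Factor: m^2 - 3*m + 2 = (m - 1)*(m - 2)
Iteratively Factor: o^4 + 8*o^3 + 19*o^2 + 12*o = (o + 4)*(o^3 + 4*o^2 + 3*o) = o*(o + 4)*(o^2 + 4*o + 3) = o*(o + 1)*(o + 4)*(o + 3)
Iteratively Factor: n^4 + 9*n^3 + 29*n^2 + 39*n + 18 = (n + 3)*(n^3 + 6*n^2 + 11*n + 6) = (n + 1)*(n + 3)*(n^2 + 5*n + 6) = (n + 1)*(n + 2)*(n + 3)*(n + 3)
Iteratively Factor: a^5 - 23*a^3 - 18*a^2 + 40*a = (a)*(a^4 - 23*a^2 - 18*a + 40) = a*(a - 1)*(a^3 + a^2 - 22*a - 40) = a*(a - 1)*(a + 4)*(a^2 - 3*a - 10) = a*(a - 1)*(a + 2)*(a + 4)*(a - 5)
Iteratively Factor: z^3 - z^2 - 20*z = (z + 4)*(z^2 - 5*z) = (z - 5)*(z + 4)*(z)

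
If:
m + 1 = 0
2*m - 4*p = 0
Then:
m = -1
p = -1/2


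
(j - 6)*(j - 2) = j^2 - 8*j + 12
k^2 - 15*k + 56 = (k - 8)*(k - 7)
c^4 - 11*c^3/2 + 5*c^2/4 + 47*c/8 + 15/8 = (c - 5)*(c - 3/2)*(c + 1/2)^2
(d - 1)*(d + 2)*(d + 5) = d^3 + 6*d^2 + 3*d - 10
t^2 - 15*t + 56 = (t - 8)*(t - 7)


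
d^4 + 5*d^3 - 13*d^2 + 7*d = d*(d - 1)^2*(d + 7)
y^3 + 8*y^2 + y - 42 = (y - 2)*(y + 3)*(y + 7)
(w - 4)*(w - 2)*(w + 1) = w^3 - 5*w^2 + 2*w + 8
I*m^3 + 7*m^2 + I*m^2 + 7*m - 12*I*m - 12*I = (m - 4*I)*(m - 3*I)*(I*m + I)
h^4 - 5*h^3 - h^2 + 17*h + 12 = (h - 4)*(h - 3)*(h + 1)^2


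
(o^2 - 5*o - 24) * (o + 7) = o^3 + 2*o^2 - 59*o - 168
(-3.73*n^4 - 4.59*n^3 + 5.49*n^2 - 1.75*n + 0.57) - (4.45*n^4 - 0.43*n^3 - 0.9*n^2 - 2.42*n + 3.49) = -8.18*n^4 - 4.16*n^3 + 6.39*n^2 + 0.67*n - 2.92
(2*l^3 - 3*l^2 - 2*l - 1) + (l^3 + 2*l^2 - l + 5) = 3*l^3 - l^2 - 3*l + 4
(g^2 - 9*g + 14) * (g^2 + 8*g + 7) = g^4 - g^3 - 51*g^2 + 49*g + 98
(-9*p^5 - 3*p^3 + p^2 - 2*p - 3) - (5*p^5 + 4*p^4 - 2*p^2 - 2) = -14*p^5 - 4*p^4 - 3*p^3 + 3*p^2 - 2*p - 1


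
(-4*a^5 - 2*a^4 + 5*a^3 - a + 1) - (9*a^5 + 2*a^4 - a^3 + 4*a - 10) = -13*a^5 - 4*a^4 + 6*a^3 - 5*a + 11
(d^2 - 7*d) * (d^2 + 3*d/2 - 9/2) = d^4 - 11*d^3/2 - 15*d^2 + 63*d/2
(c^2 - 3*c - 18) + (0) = c^2 - 3*c - 18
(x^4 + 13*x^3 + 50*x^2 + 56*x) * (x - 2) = x^5 + 11*x^4 + 24*x^3 - 44*x^2 - 112*x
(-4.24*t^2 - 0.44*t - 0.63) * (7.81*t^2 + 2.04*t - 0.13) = -33.1144*t^4 - 12.086*t^3 - 5.2667*t^2 - 1.228*t + 0.0819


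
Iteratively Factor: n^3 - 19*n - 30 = (n - 5)*(n^2 + 5*n + 6) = (n - 5)*(n + 2)*(n + 3)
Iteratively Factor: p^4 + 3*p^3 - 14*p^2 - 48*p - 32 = (p + 1)*(p^3 + 2*p^2 - 16*p - 32) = (p + 1)*(p + 2)*(p^2 - 16) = (p + 1)*(p + 2)*(p + 4)*(p - 4)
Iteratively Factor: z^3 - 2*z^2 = (z - 2)*(z^2) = z*(z - 2)*(z)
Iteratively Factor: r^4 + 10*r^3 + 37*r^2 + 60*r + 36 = (r + 3)*(r^3 + 7*r^2 + 16*r + 12) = (r + 3)^2*(r^2 + 4*r + 4) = (r + 2)*(r + 3)^2*(r + 2)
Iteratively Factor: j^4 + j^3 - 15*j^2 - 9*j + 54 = (j - 2)*(j^3 + 3*j^2 - 9*j - 27) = (j - 2)*(j + 3)*(j^2 - 9) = (j - 2)*(j + 3)^2*(j - 3)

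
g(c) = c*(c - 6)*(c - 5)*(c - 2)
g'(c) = c*(c - 6)*(c - 5) + c*(c - 6)*(c - 2) + c*(c - 5)*(c - 2) + (c - 6)*(c - 5)*(c - 2) = 4*c^3 - 39*c^2 + 104*c - 60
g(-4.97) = 3788.71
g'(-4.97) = -2031.27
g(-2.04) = 466.49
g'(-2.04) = -468.42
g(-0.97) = 119.88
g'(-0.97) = -201.23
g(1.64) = -8.65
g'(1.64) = 23.31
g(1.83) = -4.11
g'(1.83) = 24.23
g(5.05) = -0.73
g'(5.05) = -14.25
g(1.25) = -16.70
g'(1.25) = 16.88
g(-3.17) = 1227.84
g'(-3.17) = -909.01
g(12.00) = 5040.00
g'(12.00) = 2484.00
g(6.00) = 0.00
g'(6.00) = 24.00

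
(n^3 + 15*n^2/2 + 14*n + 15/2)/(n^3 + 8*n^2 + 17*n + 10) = (n + 3/2)/(n + 2)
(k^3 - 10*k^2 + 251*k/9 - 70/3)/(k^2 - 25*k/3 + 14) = k - 5/3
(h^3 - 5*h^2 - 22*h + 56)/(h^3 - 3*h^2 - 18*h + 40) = (h - 7)/(h - 5)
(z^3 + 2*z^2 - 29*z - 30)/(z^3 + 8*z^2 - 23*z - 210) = (z + 1)/(z + 7)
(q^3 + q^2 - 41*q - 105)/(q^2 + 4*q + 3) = (q^2 - 2*q - 35)/(q + 1)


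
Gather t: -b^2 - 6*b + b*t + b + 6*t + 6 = -b^2 - 5*b + t*(b + 6) + 6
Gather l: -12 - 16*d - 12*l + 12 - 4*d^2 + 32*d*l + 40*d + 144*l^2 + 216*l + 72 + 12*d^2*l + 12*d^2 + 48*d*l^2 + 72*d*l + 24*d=8*d^2 + 48*d + l^2*(48*d + 144) + l*(12*d^2 + 104*d + 204) + 72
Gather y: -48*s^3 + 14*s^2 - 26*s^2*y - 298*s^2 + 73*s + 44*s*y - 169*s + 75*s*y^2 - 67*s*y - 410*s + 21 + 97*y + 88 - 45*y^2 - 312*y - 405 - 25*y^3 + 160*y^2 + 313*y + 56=-48*s^3 - 284*s^2 - 506*s - 25*y^3 + y^2*(75*s + 115) + y*(-26*s^2 - 23*s + 98) - 240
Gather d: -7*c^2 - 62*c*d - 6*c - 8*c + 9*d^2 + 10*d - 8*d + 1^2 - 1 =-7*c^2 - 14*c + 9*d^2 + d*(2 - 62*c)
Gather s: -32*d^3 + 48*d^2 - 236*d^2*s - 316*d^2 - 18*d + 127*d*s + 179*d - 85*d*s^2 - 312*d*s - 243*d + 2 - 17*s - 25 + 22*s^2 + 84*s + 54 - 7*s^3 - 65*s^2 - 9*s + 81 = -32*d^3 - 268*d^2 - 82*d - 7*s^3 + s^2*(-85*d - 43) + s*(-236*d^2 - 185*d + 58) + 112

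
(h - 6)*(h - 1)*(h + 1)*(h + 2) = h^4 - 4*h^3 - 13*h^2 + 4*h + 12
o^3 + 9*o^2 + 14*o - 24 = (o - 1)*(o + 4)*(o + 6)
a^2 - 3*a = a*(a - 3)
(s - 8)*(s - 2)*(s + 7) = s^3 - 3*s^2 - 54*s + 112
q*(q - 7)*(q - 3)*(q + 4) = q^4 - 6*q^3 - 19*q^2 + 84*q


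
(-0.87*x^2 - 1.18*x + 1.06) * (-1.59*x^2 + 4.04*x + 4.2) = 1.3833*x^4 - 1.6386*x^3 - 10.1066*x^2 - 0.6736*x + 4.452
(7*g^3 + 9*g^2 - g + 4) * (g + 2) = 7*g^4 + 23*g^3 + 17*g^2 + 2*g + 8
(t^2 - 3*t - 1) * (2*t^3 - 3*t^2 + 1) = 2*t^5 - 9*t^4 + 7*t^3 + 4*t^2 - 3*t - 1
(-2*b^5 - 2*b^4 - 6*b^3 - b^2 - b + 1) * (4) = -8*b^5 - 8*b^4 - 24*b^3 - 4*b^2 - 4*b + 4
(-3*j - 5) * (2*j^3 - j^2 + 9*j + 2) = -6*j^4 - 7*j^3 - 22*j^2 - 51*j - 10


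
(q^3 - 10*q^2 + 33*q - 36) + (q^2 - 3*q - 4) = q^3 - 9*q^2 + 30*q - 40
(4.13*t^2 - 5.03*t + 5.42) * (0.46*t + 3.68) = 1.8998*t^3 + 12.8846*t^2 - 16.0172*t + 19.9456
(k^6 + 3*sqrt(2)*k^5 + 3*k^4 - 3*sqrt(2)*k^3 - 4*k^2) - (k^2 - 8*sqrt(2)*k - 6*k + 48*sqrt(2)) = k^6 + 3*sqrt(2)*k^5 + 3*k^4 - 3*sqrt(2)*k^3 - 5*k^2 + 6*k + 8*sqrt(2)*k - 48*sqrt(2)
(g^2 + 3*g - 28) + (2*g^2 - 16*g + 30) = 3*g^2 - 13*g + 2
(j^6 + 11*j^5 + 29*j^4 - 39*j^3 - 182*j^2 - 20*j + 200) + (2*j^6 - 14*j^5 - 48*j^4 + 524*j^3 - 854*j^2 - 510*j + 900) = 3*j^6 - 3*j^5 - 19*j^4 + 485*j^3 - 1036*j^2 - 530*j + 1100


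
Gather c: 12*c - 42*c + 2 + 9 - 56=-30*c - 45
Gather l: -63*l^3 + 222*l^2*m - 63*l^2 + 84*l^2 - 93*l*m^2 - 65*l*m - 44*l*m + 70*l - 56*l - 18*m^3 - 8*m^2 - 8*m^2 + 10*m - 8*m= -63*l^3 + l^2*(222*m + 21) + l*(-93*m^2 - 109*m + 14) - 18*m^3 - 16*m^2 + 2*m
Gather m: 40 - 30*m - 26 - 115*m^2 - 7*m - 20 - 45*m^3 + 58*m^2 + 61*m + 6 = -45*m^3 - 57*m^2 + 24*m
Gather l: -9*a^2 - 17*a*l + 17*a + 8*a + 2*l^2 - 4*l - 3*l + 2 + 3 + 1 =-9*a^2 + 25*a + 2*l^2 + l*(-17*a - 7) + 6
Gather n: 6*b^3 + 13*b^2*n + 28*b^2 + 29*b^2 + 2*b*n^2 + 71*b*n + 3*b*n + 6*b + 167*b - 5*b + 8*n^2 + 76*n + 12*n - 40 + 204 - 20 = 6*b^3 + 57*b^2 + 168*b + n^2*(2*b + 8) + n*(13*b^2 + 74*b + 88) + 144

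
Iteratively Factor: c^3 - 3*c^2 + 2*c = (c)*(c^2 - 3*c + 2) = c*(c - 1)*(c - 2)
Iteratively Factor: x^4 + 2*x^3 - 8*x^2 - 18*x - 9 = (x + 1)*(x^3 + x^2 - 9*x - 9) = (x + 1)*(x + 3)*(x^2 - 2*x - 3) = (x + 1)^2*(x + 3)*(x - 3)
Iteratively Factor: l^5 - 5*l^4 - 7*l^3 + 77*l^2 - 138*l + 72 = (l + 4)*(l^4 - 9*l^3 + 29*l^2 - 39*l + 18) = (l - 3)*(l + 4)*(l^3 - 6*l^2 + 11*l - 6) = (l - 3)*(l - 1)*(l + 4)*(l^2 - 5*l + 6) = (l - 3)*(l - 2)*(l - 1)*(l + 4)*(l - 3)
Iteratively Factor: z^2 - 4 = (z + 2)*(z - 2)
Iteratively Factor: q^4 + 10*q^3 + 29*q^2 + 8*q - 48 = (q + 4)*(q^3 + 6*q^2 + 5*q - 12) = (q + 4)^2*(q^2 + 2*q - 3) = (q - 1)*(q + 4)^2*(q + 3)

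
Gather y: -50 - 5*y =-5*y - 50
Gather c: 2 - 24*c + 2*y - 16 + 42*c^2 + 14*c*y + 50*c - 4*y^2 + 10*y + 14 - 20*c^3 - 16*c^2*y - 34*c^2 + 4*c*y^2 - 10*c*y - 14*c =-20*c^3 + c^2*(8 - 16*y) + c*(4*y^2 + 4*y + 12) - 4*y^2 + 12*y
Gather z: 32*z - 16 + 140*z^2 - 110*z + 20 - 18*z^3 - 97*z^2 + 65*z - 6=-18*z^3 + 43*z^2 - 13*z - 2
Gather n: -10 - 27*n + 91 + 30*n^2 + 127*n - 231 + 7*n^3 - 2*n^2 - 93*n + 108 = 7*n^3 + 28*n^2 + 7*n - 42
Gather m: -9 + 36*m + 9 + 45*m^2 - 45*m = 45*m^2 - 9*m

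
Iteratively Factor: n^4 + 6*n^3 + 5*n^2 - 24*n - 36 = (n + 3)*(n^3 + 3*n^2 - 4*n - 12) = (n - 2)*(n + 3)*(n^2 + 5*n + 6) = (n - 2)*(n + 3)^2*(n + 2)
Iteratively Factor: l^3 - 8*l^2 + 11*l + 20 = (l - 4)*(l^2 - 4*l - 5) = (l - 4)*(l + 1)*(l - 5)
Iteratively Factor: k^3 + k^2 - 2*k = (k + 2)*(k^2 - k) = k*(k + 2)*(k - 1)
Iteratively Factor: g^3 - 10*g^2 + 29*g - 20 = (g - 5)*(g^2 - 5*g + 4) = (g - 5)*(g - 4)*(g - 1)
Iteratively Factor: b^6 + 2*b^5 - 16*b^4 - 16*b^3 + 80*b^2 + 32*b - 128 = (b + 2)*(b^5 - 16*b^3 + 16*b^2 + 48*b - 64) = (b - 2)*(b + 2)*(b^4 + 2*b^3 - 12*b^2 - 8*b + 32) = (b - 2)*(b + 2)*(b + 4)*(b^3 - 2*b^2 - 4*b + 8) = (b - 2)^2*(b + 2)*(b + 4)*(b^2 - 4) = (b - 2)^3*(b + 2)*(b + 4)*(b + 2)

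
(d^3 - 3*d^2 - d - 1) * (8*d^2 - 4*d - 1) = 8*d^5 - 28*d^4 + 3*d^3 - d^2 + 5*d + 1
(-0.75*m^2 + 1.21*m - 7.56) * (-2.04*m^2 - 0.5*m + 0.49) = 1.53*m^4 - 2.0934*m^3 + 14.4499*m^2 + 4.3729*m - 3.7044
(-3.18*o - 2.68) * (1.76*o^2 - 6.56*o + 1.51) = -5.5968*o^3 + 16.144*o^2 + 12.779*o - 4.0468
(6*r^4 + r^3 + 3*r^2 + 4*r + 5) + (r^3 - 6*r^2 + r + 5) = 6*r^4 + 2*r^3 - 3*r^2 + 5*r + 10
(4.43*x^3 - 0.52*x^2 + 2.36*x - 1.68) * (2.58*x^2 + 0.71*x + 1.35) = 11.4294*x^5 + 1.8037*x^4 + 11.7001*x^3 - 3.3608*x^2 + 1.9932*x - 2.268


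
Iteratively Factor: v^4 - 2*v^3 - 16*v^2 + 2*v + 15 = (v - 1)*(v^3 - v^2 - 17*v - 15) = (v - 1)*(v + 3)*(v^2 - 4*v - 5) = (v - 1)*(v + 1)*(v + 3)*(v - 5)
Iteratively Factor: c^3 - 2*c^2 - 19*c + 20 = (c - 5)*(c^2 + 3*c - 4) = (c - 5)*(c - 1)*(c + 4)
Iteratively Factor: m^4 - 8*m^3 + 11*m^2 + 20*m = (m)*(m^3 - 8*m^2 + 11*m + 20) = m*(m + 1)*(m^2 - 9*m + 20) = m*(m - 5)*(m + 1)*(m - 4)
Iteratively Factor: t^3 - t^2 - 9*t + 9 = (t + 3)*(t^2 - 4*t + 3) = (t - 3)*(t + 3)*(t - 1)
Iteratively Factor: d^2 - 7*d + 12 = (d - 4)*(d - 3)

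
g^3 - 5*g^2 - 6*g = g*(g - 6)*(g + 1)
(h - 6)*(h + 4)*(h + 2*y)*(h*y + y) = h^4*y + 2*h^3*y^2 - h^3*y - 2*h^2*y^2 - 26*h^2*y - 52*h*y^2 - 24*h*y - 48*y^2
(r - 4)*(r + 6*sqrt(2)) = r^2 - 4*r + 6*sqrt(2)*r - 24*sqrt(2)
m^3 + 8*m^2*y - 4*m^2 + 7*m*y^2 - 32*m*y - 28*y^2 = (m - 4)*(m + y)*(m + 7*y)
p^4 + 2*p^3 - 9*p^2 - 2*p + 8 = (p - 2)*(p - 1)*(p + 1)*(p + 4)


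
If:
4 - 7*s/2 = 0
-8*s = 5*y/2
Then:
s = 8/7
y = -128/35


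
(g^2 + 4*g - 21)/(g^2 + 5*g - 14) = (g - 3)/(g - 2)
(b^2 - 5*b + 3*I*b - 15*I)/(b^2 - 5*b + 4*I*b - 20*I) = (b + 3*I)/(b + 4*I)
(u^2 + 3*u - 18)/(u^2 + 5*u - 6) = (u - 3)/(u - 1)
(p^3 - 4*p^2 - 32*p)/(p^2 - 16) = p*(p - 8)/(p - 4)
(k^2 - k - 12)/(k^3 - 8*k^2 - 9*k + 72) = (k - 4)/(k^2 - 11*k + 24)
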